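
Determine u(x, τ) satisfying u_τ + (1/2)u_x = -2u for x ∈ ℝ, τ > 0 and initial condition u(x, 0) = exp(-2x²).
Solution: Substitute u = exp(-2τ)w, i.e. w = exp(2τ)u.
By the product rule, u_τ = exp(-2τ)(w_τ - 2w), u_x = exp(-2τ)w_x.
Substituting into the PDE and dividing by exp(-2τ): w_τ - 2w + (1/2)w_x = -2w.
The lower-order terms cancel, leaving the standard advection equation w_τ + (1/2)w_x = 0.
Initial data for w: w(x,0) = u(x,0) = exp(-2x²).
Solve for w:
  By method of characteristics (waves move right with speed 1/2):
  Along characteristics x - (1/2)τ = const, w is constant, so w(x,τ) = f(x - (1/2)τ) with f = w(·, 0).
Hence w(x,τ) = exp(-2(x - τ/2)²).
Transform back: u(x,τ) = exp(-2τ)w(x,τ).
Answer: u(x, τ) = exp(-2τ)exp(-2(x - τ/2)²)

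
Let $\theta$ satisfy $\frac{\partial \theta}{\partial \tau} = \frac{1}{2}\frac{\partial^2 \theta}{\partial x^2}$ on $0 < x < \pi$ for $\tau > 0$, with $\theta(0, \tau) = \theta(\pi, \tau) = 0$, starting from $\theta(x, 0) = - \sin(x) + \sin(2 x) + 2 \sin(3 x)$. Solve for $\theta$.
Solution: Using separation of variables $\theta = X(x)G(\tau)$:
Eigenfunctions: $\sin(nx)$, $n = 1, 2, 3, \ldots$
General solution: $\theta(x, \tau) = \sum c_n \sin(nx) e^{-n^2 \tau/2}$
Matching $\theta(x,0) = - \sin(x) + \sin(2 x) + 2 \sin(3 x)$ term by term: $c_1=-1, c_2=1, c_3=2$.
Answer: $\theta(x, \tau) = e^{-2 \tau} \sin(2 x) -  e^{-\tau/2} \sin(x) + 2 e^{-9 \tau/2} \sin(3 x)$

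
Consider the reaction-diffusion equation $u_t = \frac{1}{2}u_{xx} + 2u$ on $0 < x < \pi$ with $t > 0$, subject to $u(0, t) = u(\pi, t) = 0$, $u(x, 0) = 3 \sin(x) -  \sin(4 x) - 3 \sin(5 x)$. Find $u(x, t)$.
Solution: Substitute $u = e^{2t}w$.
Then $u_t = e^{2t}(w_t + 2w)$, $u_{xx} = e^{2t}w_{xx}$; substituting and dividing by $e^{2t}$, the lower-order terms cancel: $w_t = \frac{1}{2}w_{xx}$ (standard heat equation).
Data for $w$: $w(x,0) = u(x,0) = 3 \sin(x) - \sin(4 x) - 3 \sin(5 x)$. The boundary conditions carry over: $w(0,t) = w(\pi,t) = 0$.
Separating variables: $w = \sum c_n e^{-n^2t/2} \sin(nx)$. From $w(x,0) = 3 \sin(x) - \sin(4 x) - 3 \sin(5 x)$: $c_1=3, c_4=-1, c_5=-3$.
So $w(x,t) = - e^{-8 t} \sin(4 x) + 3 e^{-t/2} \sin(x) - 3 e^{-25 t/2} \sin(5 x)$, and $u(x,t) = e^{2t}w(x,t)$.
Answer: $u(x, t) = 3 e^{3 t/2} \sin(x) -  e^{-6 t} \sin(4 x) - 3 e^{-21 t/2} \sin(5 x)$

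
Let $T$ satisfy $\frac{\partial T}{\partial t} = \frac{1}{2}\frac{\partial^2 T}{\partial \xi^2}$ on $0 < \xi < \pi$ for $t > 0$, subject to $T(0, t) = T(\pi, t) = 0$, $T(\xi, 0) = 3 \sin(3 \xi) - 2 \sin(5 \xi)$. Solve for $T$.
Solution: Separating variables: $T = \sum c_n e^{-n^2t/2} \sin(n\xi)$. From $T(\xi,0) = 3 \sin(3 \xi) - 2 \sin(5 \xi)$: $c_3=3, c_5=-2$.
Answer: $T(\xi, t) = 3 e^{-9 t/2} \sin(3 \xi) - 2 e^{-25 t/2} \sin(5 \xi)$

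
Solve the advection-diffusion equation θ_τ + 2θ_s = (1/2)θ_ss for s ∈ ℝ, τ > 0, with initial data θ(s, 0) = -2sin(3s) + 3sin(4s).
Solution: Moving frame: η = s - 2τ, σ = τ, θ = u(η,σ), so θ_τ = u_σ - 2u_η and θ_ss = u_ηη.
Hence θ_τ + 2θ_s = u_σ and the PDE becomes the heat equation u_σ = (1/2)u_ηη on η ∈ ℝ.
Initial data: u(η,0) = θ(η,0) = -2sin(3η) + 3sin(4η). Each mode sin(nη) decays as exp(-n²σ/2) on ℝ, so u(η,σ) = Σ c_n exp(-n²σ/2) sin(nη) with c_3=-2, c_4=3: u(η,σ) = 3exp(-8σ)sin(4η) - 2exp(-9σ/2)sin(3η).
Substituting back: θ(s,τ) = u(s - 2τ, τ).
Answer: θ(s, τ) = 3exp(-8τ)sin(4s - 8τ) - 2exp(-9τ/2)sin(3s - 6τ)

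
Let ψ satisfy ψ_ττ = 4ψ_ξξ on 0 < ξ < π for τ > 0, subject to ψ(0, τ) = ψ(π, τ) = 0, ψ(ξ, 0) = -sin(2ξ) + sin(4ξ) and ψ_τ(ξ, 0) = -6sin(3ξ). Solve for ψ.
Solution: Using separation of variables ψ = X(ξ)T(τ):
Eigenfunctions: sin(nξ), n = 1, 2, 3, ...
General solution: ψ(ξ, τ) = Σ [A_n cos(2n τ) + B_n sin(2n τ)] sin(nξ)
From ψ(ξ,0) = -sin(2ξ) + sin(4ξ): A_2=-1, A_4=1. From ψ_τ(ξ,0) = -6sin(3ξ), using ψ_τ(ξ,0) = Σ ω_n B_n sin(nξ) with ω_n = 2n: B_3 = (-6)/6 = -1.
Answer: ψ(ξ, τ) = -sin(2ξ)cos(4τ) - sin(3ξ)sin(6τ) + sin(4ξ)cos(8τ)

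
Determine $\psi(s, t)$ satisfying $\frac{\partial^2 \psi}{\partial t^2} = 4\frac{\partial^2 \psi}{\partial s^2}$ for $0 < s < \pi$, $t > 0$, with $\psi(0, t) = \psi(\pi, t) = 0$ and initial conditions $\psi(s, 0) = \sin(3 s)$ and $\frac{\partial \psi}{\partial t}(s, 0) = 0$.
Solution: Separating variables: $\psi = \sum [A_n \cos(\omega_n t) + B_n \sin(\omega_n t)] \sin(ns)$, $\omega_n = 2n$. From ICs: $A_3=1$.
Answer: $\psi(s, t) = \sin(3 s) \cos(6 t)$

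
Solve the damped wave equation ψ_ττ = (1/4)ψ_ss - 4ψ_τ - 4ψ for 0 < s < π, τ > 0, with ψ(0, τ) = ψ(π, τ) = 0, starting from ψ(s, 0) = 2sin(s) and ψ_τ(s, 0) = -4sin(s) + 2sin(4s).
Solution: Substitute ψ = exp(-2τ)u.
Then ψ_τ = exp(-2τ)(u_τ - 2u), ψ_ττ = exp(-2τ)(u_ττ - 4u_τ + 4u), ψ_ss = exp(-2τ)u_ss; substituting and dividing by exp(-2τ), the lower-order terms cancel: u_ττ = (1/4)u_ss (standard wave equation).
Data for u: u(s,0) = ψ(s,0) = 2sin(s); u_τ(s,0) = ψ_τ(s,0) + 2ψ(s,0) = 2sin(4s). The boundary conditions carry over: u(0,τ) = u(π,τ) = 0.
Separating variables: u = Σ [A_n cos(ω_n τ) + B_n sin(ω_n τ)] sin(ns), ω_n = n/2. From ICs (B_n = velocity coefficient / ω_n): A_1=2, B_4=1.
So u(s,τ) = 2sin(s)cos(τ/2) + sin(4s)sin(2τ), and ψ(s,τ) = exp(-2τ)u(s,τ).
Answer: ψ(s, τ) = 2exp(-2τ)sin(s)cos(τ/2) + exp(-2τ)sin(4s)sin(2τ)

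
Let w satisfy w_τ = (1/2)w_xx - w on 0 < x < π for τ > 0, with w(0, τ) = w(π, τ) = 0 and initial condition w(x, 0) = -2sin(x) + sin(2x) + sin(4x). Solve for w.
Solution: Substitute w = exp(-τ)u, i.e. u = exp(τ)w.
By the product rule, w_τ = exp(-τ)(u_τ - u), w_xx = exp(-τ)u_xx.
Substituting into the PDE and dividing by exp(-τ): u_τ - u = (1/2)u_xx - u.
The lower-order terms cancel, leaving the standard heat equation u_τ = (1/2)u_xx.
Initial data for u: u(x,0) = w(x,0) = -2sin(x) + sin(2x) + sin(4x). The boundary conditions carry over: u(0,τ) = u(π,τ) = 0.
Solve for u:
  Using separation of variables u = X(x)T(τ):
  Eigenfunctions: sin(nx), n = 1, 2, 3, ...
  General solution: u(x, τ) = Σ c_n sin(nx) exp(-n² τ/2)
  Matching u(x,0) = -2sin(x) + sin(2x) + sin(4x) term by term: c_1=-2, c_2=1, c_4=1.
Hence u(x,τ) = exp(-2τ)sin(2x) + exp(-8τ)sin(4x) - 2exp(-τ/2)sin(x).
Transform back: w(x,τ) = exp(-τ)u(x,τ).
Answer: w(x, τ) = exp(-3τ)sin(2x) + exp(-9τ)sin(4x) - 2exp(-3τ/2)sin(x)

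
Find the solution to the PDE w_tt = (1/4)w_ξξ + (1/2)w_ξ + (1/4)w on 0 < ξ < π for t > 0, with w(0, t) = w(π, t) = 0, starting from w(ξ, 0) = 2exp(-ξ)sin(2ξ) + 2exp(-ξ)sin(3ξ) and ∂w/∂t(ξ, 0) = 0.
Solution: Substitute w = exp(-ξ)u, i.e. u = exp(ξ)w.
By the product rule, w_ξ = exp(-ξ)(u_ξ - u), w_ξξ = exp(-ξ)(u_ξξ - 2u_ξ + u), w_tt = exp(-ξ)u_tt.
Substituting into the PDE and dividing by exp(-ξ): u_tt = (1/4)(u_ξξ - 2u_ξ + u) + (1/2)(u_ξ - u) + (1/4)u.
The lower-order terms cancel, leaving the standard wave equation u_tt = (1/4)u_ξξ.
Initial data for u: u(ξ,0) = exp(ξ)w(ξ,0) = 2sin(2ξ) + 2sin(3ξ); u_t(ξ,0) = exp(ξ)w_t(ξ,0) = 0. The boundary conditions carry over: u(0,t) = u(π,t) = 0.
Solve for u:
  Using separation of variables u = X(ξ)T(t):
  Eigenfunctions: sin(nξ), n = 1, 2, 3, ...
  General solution: u(ξ, t) = Σ [A_n cos(n t/2) + B_n sin(n t/2)] sin(nξ)
  From u(ξ,0) = 2sin(2ξ) + 2sin(3ξ): A_2=2, A_3=2. From u_t(ξ,0) = 0: all B_n = 0.
Hence u(ξ,t) = 2sin(2ξ)cos(t) + 2sin(3ξ)cos(3t/2).
Transform back: w(ξ,t) = exp(-ξ)u(ξ,t).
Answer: w(ξ, t) = 2exp(-ξ)sin(2ξ)cos(t) + 2exp(-ξ)sin(3ξ)cos(3t/2)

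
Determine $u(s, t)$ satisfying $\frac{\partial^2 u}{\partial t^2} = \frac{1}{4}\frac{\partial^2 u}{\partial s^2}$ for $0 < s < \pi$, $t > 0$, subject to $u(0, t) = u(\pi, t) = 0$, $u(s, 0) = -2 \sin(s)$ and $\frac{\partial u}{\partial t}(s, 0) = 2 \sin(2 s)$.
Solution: Separating variables: $u = \sum [A_n \cos(\omega_n t) + B_n \sin(\omega_n t)] \sin(ns)$, $\omega_n = n/2$. From ICs ($B_n$ = velocity coefficient / $\omega_n$): $A_1=-2, B_2=2$.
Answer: $u(s, t) = -2 \sin(s) \cos(t/2) + 2 \sin(2 s) \sin(t)$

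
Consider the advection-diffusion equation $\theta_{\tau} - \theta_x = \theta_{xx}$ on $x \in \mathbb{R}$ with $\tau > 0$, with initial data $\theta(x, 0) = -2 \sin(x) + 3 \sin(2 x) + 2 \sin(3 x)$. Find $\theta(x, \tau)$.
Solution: Moving frame: $\eta = x + \tau$, $\sigma = \tau$, $\theta = u(\eta,\sigma)$, so $\theta_{\tau} = u_{\sigma} + u_{\eta}$ and $\theta_{xx} = u_{\eta\eta}$.
Hence $\theta_{\tau} - \theta_x = u_{\sigma}$ and the PDE becomes the heat equation $u_{\sigma} = u_{\eta\eta}$ on $\eta \in \mathbb{R}$.
Initial data: $u(\eta,0) = \theta(\eta,0) = -2 \sin(\eta) + 3 \sin(2 \eta) + 2 \sin(3 \eta)$. Each mode $\sin(n\eta)$ decays as $e^{-n^2\sigma}$ on $\mathbb{R}$, so $u(\eta,\sigma) = \sum c_n e^{-n^2\sigma} \sin(n\eta)$ with $c_1=-2, c_2=3, c_3=2$: $u(\eta,\sigma) = -2 e^{-\sigma} \sin(\eta) + 3 e^{-4 \sigma} \sin(2 \eta) + 2 e^{-9 \sigma} \sin(3 \eta)$.
Substituting back: $\theta(x,\tau) = u(x + \tau, \tau)$.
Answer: $\theta(x, \tau) = -2 e^{-\tau} \sin(\tau + x) + 3 e^{-4 \tau} \sin(2 \tau + 2 x) + 2 e^{-9 \tau} \sin(3 \tau + 3 x)$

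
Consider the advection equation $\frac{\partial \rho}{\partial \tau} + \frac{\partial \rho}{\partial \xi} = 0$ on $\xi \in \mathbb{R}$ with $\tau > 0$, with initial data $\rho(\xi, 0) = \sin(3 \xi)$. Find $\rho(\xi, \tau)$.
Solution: By characteristics ($d\xi/d\tau = 1$), $\rho(\xi,\tau) = f(\xi - \tau)$ with $f = \rho( \cdot , 0)$.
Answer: $\rho(\xi, \tau) = - \sin(3 \tau - 3 \xi)$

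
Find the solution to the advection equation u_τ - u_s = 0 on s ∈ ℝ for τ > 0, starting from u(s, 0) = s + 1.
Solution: By characteristics (ds/dτ = -1), u(s,τ) = f(s + τ) with f = u(·, 0).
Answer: u(s, τ) = s + τ + 1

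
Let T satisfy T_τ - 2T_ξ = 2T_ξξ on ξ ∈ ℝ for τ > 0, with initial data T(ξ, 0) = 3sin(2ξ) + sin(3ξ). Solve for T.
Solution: Change to a moving frame: let η = ξ + 2τ, σ = τ and write T(ξ,τ) = u(η,σ).
By the chain rule T_τ = u_σ + 2u_η, T_ξ = u_η, T_ξξ = u_ηη.
Then T_τ - 2T_ξ = u_σ: the advection term cancels and the PDE becomes the heat equation u_σ = 2u_ηη on η ∈ ℝ.
Initial data: u(η,0) = T(η,0) = 3sin(2η) + sin(3η).
On η ∈ ℝ each mode satisfies (sin(nη))″ = -n² sin(nη), so exp(-2n²σ) sin(nη) solves the heat equation; by superposition u(η,σ) = Σ c_n exp(-2n²σ) sin(nη).
Reading off the coefficients: c_2=3, c_3=1, so u(η,σ) = 3exp(-8σ)sin(2η) + exp(-18σ)sin(3η).
Substituting back η = ξ + 2τ, σ = τ: T(ξ,τ) = u(ξ + 2τ, τ).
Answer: T(ξ, τ) = 3exp(-8τ)sin(2ξ + 4τ) + exp(-18τ)sin(3ξ + 6τ)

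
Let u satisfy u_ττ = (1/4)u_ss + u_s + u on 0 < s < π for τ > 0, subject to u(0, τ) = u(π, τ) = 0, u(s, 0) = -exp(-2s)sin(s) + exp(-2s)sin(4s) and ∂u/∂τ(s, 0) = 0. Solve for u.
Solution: Substitute u = exp(-2s)w, i.e. w = exp(2s)u.
By the product rule, u_s = exp(-2s)(w_s - 2w), u_ss = exp(-2s)(w_ss - 4w_s + 4w), u_ττ = exp(-2s)w_ττ.
Substituting into the PDE and dividing by exp(-2s): w_ττ = (1/4)(w_ss - 4w_s + 4w) + (w_s - 2w) + w.
The lower-order terms cancel, leaving the standard wave equation w_ττ = (1/4)w_ss.
Initial data for w: w(s,0) = exp(2s)u(s,0) = -sin(s) + sin(4s); w_τ(s,0) = exp(2s)u_τ(s,0) = 0. The boundary conditions carry over: w(0,τ) = w(π,τ) = 0.
Solve for w:
  Using separation of variables w = X(s)T(τ):
  Eigenfunctions: sin(ns), n = 1, 2, 3, ...
  General solution: w(s, τ) = Σ [A_n cos(n τ/2) + B_n sin(n τ/2)] sin(ns)
  From w(s,0) = -sin(s) + sin(4s): A_1=-1, A_4=1. From w_τ(s,0) = 0: all B_n = 0.
Hence w(s,τ) = -sin(s)cos(τ/2) + sin(4s)cos(2τ).
Transform back: u(s,τ) = exp(-2s)w(s,τ).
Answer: u(s, τ) = -exp(-2s)sin(s)cos(τ/2) + exp(-2s)sin(4s)cos(2τ)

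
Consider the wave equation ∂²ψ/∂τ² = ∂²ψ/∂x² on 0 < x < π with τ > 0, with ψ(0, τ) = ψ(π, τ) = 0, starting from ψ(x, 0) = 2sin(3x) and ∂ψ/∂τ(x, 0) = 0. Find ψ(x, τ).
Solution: Separating variables: ψ = Σ [A_n cos(ω_n τ) + B_n sin(ω_n τ)] sin(nx), ω_n = n. From ICs: A_3=2.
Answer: ψ(x, τ) = 2sin(3x)cos(3τ)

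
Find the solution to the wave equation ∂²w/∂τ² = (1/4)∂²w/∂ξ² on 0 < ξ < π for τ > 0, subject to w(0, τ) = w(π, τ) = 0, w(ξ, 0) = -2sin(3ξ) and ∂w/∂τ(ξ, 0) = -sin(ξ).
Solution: Using separation of variables w = X(ξ)T(τ):
Eigenfunctions: sin(nξ), n = 1, 2, 3, ...
General solution: w(ξ, τ) = Σ [A_n cos(n τ/2) + B_n sin(n τ/2)] sin(nξ)
From w(ξ,0) = -2sin(3ξ): A_3=-2. From w_τ(ξ,0) = -sin(ξ), using w_τ(ξ,0) = Σ ω_n B_n sin(nξ) with ω_n = n/2: B_1 = (-1)/(1/2) = -2.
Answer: w(ξ, τ) = -2sin(ξ)sin(τ/2) - 2sin(3ξ)cos(3τ/2)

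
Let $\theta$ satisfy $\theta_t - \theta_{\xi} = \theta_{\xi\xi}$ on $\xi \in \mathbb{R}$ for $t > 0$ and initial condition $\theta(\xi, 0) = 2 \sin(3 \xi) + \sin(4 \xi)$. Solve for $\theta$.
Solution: Change to a moving frame: let $\eta = \xi + t$, $\sigma = t$ and write $\theta(\xi,t) = u(\eta,\sigma)$.
By the chain rule $\theta_t = u_{\sigma} + u_{\eta}$, $\theta_{\xi} = u_{\eta}$, $\theta_{\xi\xi} = u_{\eta\eta}$.
Then $\theta_t - \theta_{\xi} = u_{\sigma}$: the advection term cancels and the PDE becomes the heat equation $u_{\sigma} = u_{\eta\eta}$ on $\eta \in \mathbb{R}$.
Initial data: $u(\eta,0) = \theta(\eta,0) = 2 \sin(3 \eta) + \sin(4 \eta)$.
On $\eta \in \mathbb{R}$ each mode satisfies $(\sin(n\eta))'' = -n^2 \sin(n\eta)$, so $e^{-n^2\sigma} \sin(n\eta)$ solves the heat equation; by superposition $u(\eta,\sigma) = \sum c_n e^{-n^2\sigma} \sin(n\eta)$.
Reading off the coefficients: $c_3=2, c_4=1$, so $u(\eta,\sigma) = 2 e^{-9 \sigma} \sin(3 \eta) + e^{-16 \sigma} \sin(4 \eta)$.
Substituting back $\eta = \xi + t$, $\sigma = t$: $\theta(\xi,t) = u(\xi + t, t)$.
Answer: $\theta(\xi, t) = 2 e^{-9 t} \sin(3 \xi + 3 t) + e^{-16 t} \sin(4 \xi + 4 t)$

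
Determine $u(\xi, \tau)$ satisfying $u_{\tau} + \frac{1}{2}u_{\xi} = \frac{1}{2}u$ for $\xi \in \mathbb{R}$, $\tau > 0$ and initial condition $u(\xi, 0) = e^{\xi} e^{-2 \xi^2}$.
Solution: Substitute $u = e^{\xi}w$.
Then $u_{\xi} = e^{\xi}(w_{\xi} + w)$, $u_{\tau} = e^{\xi}w_{\tau}$; substituting and dividing by $e^{\xi}$, the lower-order terms cancel: $w_{\tau} + \frac{1}{2}w_{\xi} = 0$ (standard advection equation).
Data for $w$: $w(\xi,0) = e^{-\xi}u(\xi,0) = e^{-2 \xi^2}$.
By characteristics ($d\xi/d\tau = 1/2$), $w(\xi,\tau) = f(\xi - \frac{1}{2}\tau)$ with $f = w( \cdot , 0)$.
So $w(\xi,\tau) = e^{-2 (\xi - \tau/2)^2}$, and $u(\xi,\tau) = e^{\xi}w(\xi,\tau)$.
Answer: $u(\xi, \tau) = e^{\xi} e^{-2 (-\tau/2 + \xi)^2}$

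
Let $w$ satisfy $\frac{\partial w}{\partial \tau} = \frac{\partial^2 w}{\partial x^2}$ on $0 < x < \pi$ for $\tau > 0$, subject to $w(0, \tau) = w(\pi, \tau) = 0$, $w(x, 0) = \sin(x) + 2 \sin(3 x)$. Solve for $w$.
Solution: Separating variables: $w = \sum c_n e^{-n^2\tau} \sin(nx)$. From $w(x,0) = \sin(x) + 2 \sin(3 x)$: $c_1=1, c_3=2$.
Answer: $w(x, \tau) = e^{-\tau} \sin(x) + 2 e^{-9 \tau} \sin(3 x)$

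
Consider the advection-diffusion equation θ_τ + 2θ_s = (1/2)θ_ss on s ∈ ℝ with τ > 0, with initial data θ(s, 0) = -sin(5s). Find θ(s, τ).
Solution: Moving frame: η = s - 2τ, σ = τ, θ = u(η,σ), so θ_τ = u_σ - 2u_η and θ_ss = u_ηη.
Hence θ_τ + 2θ_s = u_σ and the PDE becomes the heat equation u_σ = (1/2)u_ηη on η ∈ ℝ.
Initial data: u(η,0) = θ(η,0) = -sin(5η). Each mode sin(nη) decays as exp(-n²σ/2) on ℝ, so u(η,σ) = Σ c_n exp(-n²σ/2) sin(nη) with c_5=-1: u(η,σ) = -exp(-25σ/2)sin(5η).
Substituting back: θ(s,τ) = u(s - 2τ, τ).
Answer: θ(s, τ) = -exp(-25τ/2)sin(5s - 10τ)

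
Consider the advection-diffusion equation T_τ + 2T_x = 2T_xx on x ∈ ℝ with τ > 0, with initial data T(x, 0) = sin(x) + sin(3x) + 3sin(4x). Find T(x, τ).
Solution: Change to a moving frame: let η = x - 2τ, σ = τ and write T(x,τ) = u(η,σ).
By the chain rule T_τ = u_σ - 2u_η, T_x = u_η, T_xx = u_ηη.
Then T_τ + 2T_x = u_σ: the advection term cancels and the PDE becomes the heat equation u_σ = 2u_ηη on η ∈ ℝ.
Initial data: u(η,0) = T(η,0) = sin(η) + sin(3η) + 3sin(4η).
On η ∈ ℝ each mode satisfies (sin(nη))″ = -n² sin(nη), so exp(-2n²σ) sin(nη) solves the heat equation; by superposition u(η,σ) = Σ c_n exp(-2n²σ) sin(nη).
Reading off the coefficients: c_1=1, c_3=1, c_4=3, so u(η,σ) = exp(-2σ)sin(η) + exp(-18σ)sin(3η) + 3exp(-32σ)sin(4η).
Substituting back η = x - 2τ, σ = τ: T(x,τ) = u(x - 2τ, τ).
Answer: T(x, τ) = exp(-2τ)sin(x - 2τ) + exp(-18τ)sin(3x - 6τ) + 3exp(-32τ)sin(4x - 8τ)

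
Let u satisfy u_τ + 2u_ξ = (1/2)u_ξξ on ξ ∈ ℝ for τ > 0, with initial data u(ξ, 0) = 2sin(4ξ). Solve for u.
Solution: Change to a moving frame: let η = ξ - 2τ, σ = τ and write u(ξ,τ) = w(η,σ).
By the chain rule u_τ = w_σ - 2w_η, u_ξ = w_η, u_ξξ = w_ηη.
Then u_τ + 2u_ξ = w_σ: the advection term cancels and the PDE becomes the heat equation w_σ = (1/2)w_ηη on η ∈ ℝ.
Initial data: w(η,0) = u(η,0) = 2sin(4η).
On η ∈ ℝ each mode satisfies (sin(nη))″ = -n² sin(nη), so exp(-n²σ/2) sin(nη) solves the heat equation; by superposition w(η,σ) = Σ c_n exp(-n²σ/2) sin(nη).
Reading off the coefficients: c_4=2, so w(η,σ) = 2exp(-8σ)sin(4η).
Substituting back η = ξ - 2τ, σ = τ: u(ξ,τ) = w(ξ - 2τ, τ).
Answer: u(ξ, τ) = 2exp(-8τ)sin(4ξ - 8τ)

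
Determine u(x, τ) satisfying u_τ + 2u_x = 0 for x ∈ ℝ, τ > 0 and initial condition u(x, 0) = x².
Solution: By characteristics (dx/dτ = 2), u(x,τ) = f(x - 2τ) with f = u(·, 0).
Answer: u(x, τ) = x² - 4xτ + 4τ²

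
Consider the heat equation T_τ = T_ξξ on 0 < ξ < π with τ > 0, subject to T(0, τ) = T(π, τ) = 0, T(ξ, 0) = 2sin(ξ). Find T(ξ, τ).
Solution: Separating variables: T = Σ c_n exp(-n²τ) sin(nξ). From T(ξ,0) = 2sin(ξ): c_1=2.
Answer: T(ξ, τ) = 2exp(-τ)sin(ξ)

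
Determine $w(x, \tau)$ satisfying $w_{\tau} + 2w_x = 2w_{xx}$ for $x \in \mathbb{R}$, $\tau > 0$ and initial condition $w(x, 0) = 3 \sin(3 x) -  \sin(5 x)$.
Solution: Moving frame: $\eta = x - 2\tau$, $\sigma = \tau$, $w = u(\eta,\sigma)$, so $w_{\tau} = u_{\sigma} - 2u_{\eta}$ and $w_{xx} = u_{\eta\eta}$.
Hence $w_{\tau} + 2w_x = u_{\sigma}$ and the PDE becomes the heat equation $u_{\sigma} = 2u_{\eta\eta}$ on $\eta \in \mathbb{R}$.
Initial data: $u(\eta,0) = w(\eta,0) = 3 \sin(3 \eta) - \sin(5 \eta)$. Each mode $\sin(n\eta)$ decays as $e^{-2n^2\sigma}$ on $\mathbb{R}$, so $u(\eta,\sigma) = \sum c_n e^{-2n^2\sigma} \sin(n\eta)$ with $c_3=3, c_5=-1$: $u(\eta,\sigma) = 3 e^{-18 \sigma} \sin(3 \eta) - e^{-50 \sigma} \sin(5 \eta)$.
Substituting back: $w(x,\tau) = u(x - 2\tau, \tau)$.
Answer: $w(x, \tau) = -3 e^{-18 \tau} \sin(6 \tau - 3 x) + e^{-50 \tau} \sin(10 \tau - 5 x)$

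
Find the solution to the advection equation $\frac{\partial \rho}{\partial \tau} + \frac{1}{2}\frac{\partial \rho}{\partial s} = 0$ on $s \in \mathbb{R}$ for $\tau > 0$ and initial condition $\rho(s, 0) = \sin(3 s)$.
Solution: By method of characteristics (waves move right with speed 1/2):
Along characteristics $s - \frac{1}{2}\tau =$ const, $\rho$ is constant, so $\rho(s,\tau) = f(s - \frac{1}{2}\tau)$ with $f = \rho( \cdot , 0)$.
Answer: $\rho(s, \tau) = - \sin(3 \tau/2 - 3 s)$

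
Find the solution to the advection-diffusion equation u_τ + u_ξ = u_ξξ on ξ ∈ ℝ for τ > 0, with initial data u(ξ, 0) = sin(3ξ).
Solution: Change to a moving frame: let η = ξ - τ, σ = τ and write u(ξ,τ) = w(η,σ).
By the chain rule u_τ = w_σ - w_η, u_ξ = w_η, u_ξξ = w_ηη.
Then u_τ + u_ξ = w_σ: the advection term cancels and the PDE becomes the heat equation w_σ = w_ηη on η ∈ ℝ.
Initial data: w(η,0) = u(η,0) = sin(3η).
On η ∈ ℝ each mode satisfies (sin(nη))″ = -n² sin(nη), so exp(-n²σ) sin(nη) solves the heat equation; by superposition w(η,σ) = Σ c_n exp(-n²σ) sin(nη).
Reading off the coefficients: c_3=1, so w(η,σ) = exp(-9σ)sin(3η).
Substituting back η = ξ - τ, σ = τ: u(ξ,τ) = w(ξ - τ, τ).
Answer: u(ξ, τ) = exp(-9τ)sin(3ξ - 3τ)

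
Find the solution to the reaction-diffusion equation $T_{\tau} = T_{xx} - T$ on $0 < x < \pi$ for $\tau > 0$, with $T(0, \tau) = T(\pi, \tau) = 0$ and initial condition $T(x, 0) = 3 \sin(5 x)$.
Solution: Substitute $T = e^{-\tau}u$.
Then $T_{\tau} = e^{-\tau}(u_{\tau} - u)$, $T_{xx} = e^{-\tau}u_{xx}$; substituting and dividing by $e^{-\tau}$, the lower-order terms cancel: $u_{\tau} = u_{xx}$ (standard heat equation).
Data for $u$: $u(x,0) = T(x,0) = 3 \sin(5 x)$. The boundary conditions carry over: $u(0,\tau) = u(\pi,\tau) = 0$.
Separating variables: $u = \sum c_n e^{-n^2\tau} \sin(nx)$. From $u(x,0) = 3 \sin(5 x)$: $c_5=3$.
So $u(x,\tau) = 3 e^{-25 \tau} \sin(5 x)$, and $T(x,\tau) = e^{-\tau}u(x,\tau)$.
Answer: $T(x, \tau) = 3 e^{-26 \tau} \sin(5 x)$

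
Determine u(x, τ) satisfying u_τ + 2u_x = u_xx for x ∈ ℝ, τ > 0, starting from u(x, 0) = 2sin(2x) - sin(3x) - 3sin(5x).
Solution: Moving frame: η = x - 2τ, σ = τ, u = w(η,σ), so u_τ = w_σ - 2w_η and u_xx = w_ηη.
Hence u_τ + 2u_x = w_σ and the PDE becomes the heat equation w_σ = w_ηη on η ∈ ℝ.
Initial data: w(η,0) = u(η,0) = 2sin(2η) - sin(3η) - 3sin(5η). Each mode sin(nη) decays as exp(-n²σ) on ℝ, so w(η,σ) = Σ c_n exp(-n²σ) sin(nη) with c_2=2, c_3=-1, c_5=-3: w(η,σ) = 2exp(-4σ)sin(2η) - exp(-9σ)sin(3η) - 3exp(-25σ)sin(5η).
Substituting back: u(x,τ) = w(x - 2τ, τ).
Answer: u(x, τ) = 2exp(-4τ)sin(2x - 4τ) - exp(-9τ)sin(3x - 6τ) - 3exp(-25τ)sin(5x - 10τ)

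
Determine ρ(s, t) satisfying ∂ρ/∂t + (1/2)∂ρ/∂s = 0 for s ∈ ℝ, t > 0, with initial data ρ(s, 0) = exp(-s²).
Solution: By method of characteristics (waves move right with speed 1/2):
Along characteristics s - (1/2)t = const, ρ is constant, so ρ(s,t) = f(s - (1/2)t) with f = ρ(·, 0).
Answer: ρ(s, t) = exp(-(s - t/2)²)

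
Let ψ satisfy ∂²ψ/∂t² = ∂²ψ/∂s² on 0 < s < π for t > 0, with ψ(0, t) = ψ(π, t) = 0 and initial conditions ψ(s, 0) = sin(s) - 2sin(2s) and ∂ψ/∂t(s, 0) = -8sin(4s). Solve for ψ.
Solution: Separating variables: ψ = Σ [A_n cos(ω_n t) + B_n sin(ω_n t)] sin(ns), ω_n = n. From ICs (B_n = velocity coefficient / ω_n): A_1=1, A_2=-2, B_4=-2.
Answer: ψ(s, t) = sin(s)cos(t) - 2sin(2s)cos(2t) - 2sin(4s)sin(4t)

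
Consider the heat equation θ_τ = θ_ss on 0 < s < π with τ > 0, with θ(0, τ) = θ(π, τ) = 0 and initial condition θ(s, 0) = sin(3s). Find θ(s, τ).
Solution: Separating variables: θ = Σ c_n exp(-n²τ) sin(ns). From θ(s,0) = sin(3s): c_3=1.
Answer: θ(s, τ) = exp(-9τ)sin(3s)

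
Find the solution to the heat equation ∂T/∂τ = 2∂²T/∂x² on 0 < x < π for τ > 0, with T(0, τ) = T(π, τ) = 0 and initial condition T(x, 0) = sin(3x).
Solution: Separating variables: T = Σ c_n exp(-2n²τ) sin(nx). From T(x,0) = sin(3x): c_3=1.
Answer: T(x, τ) = exp(-18τ)sin(3x)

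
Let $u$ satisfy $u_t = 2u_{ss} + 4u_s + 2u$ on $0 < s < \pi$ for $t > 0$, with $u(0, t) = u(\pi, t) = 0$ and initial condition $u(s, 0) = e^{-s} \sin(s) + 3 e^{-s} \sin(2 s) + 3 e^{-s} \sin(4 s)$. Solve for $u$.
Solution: Substitute $u = e^{-s}w$.
Then $u_s = e^{-s}(w_s - w)$, $u_{ss} = e^{-s}(w_{ss} - 2w_s + w)$, $u_t = e^{-s}w_t$; substituting and dividing by $e^{-s}$, the lower-order terms cancel: $w_t = 2w_{ss}$ (standard heat equation).
Data for $w$: $w(s,0) = e^{s}u(s,0) = \sin(s) + 3 \sin(2 s) + 3 \sin(4 s)$. The boundary conditions carry over: $w(0,t) = w(\pi,t) = 0$.
Separating variables: $w = \sum c_n e^{-2n^2t} \sin(ns)$. From $w(s,0) = \sin(s) + 3 \sin(2 s) + 3 \sin(4 s)$: $c_1=1, c_2=3, c_4=3$.
So $w(s,t) = e^{-2 t} \sin(s) + 3 e^{-8 t} \sin(2 s) + 3 e^{-32 t} \sin(4 s)$, and $u(s,t) = e^{-s}w(s,t)$.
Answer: $u(s, t) = e^{-s} e^{-2 t} \sin(s) + 3 e^{-s} e^{-8 t} \sin(2 s) + 3 e^{-s} e^{-32 t} \sin(4 s)$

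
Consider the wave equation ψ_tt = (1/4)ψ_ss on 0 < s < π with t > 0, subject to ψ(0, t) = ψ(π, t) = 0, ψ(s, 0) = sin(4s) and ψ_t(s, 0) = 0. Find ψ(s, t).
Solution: Using separation of variables ψ = X(s)T(t):
Eigenfunctions: sin(ns), n = 1, 2, 3, ...
General solution: ψ(s, t) = Σ [A_n cos(n t/2) + B_n sin(n t/2)] sin(ns)
From ψ(s,0) = sin(4s): A_4=1. From ψ_t(s,0) = 0: all B_n = 0.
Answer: ψ(s, t) = sin(4s)cos(2t)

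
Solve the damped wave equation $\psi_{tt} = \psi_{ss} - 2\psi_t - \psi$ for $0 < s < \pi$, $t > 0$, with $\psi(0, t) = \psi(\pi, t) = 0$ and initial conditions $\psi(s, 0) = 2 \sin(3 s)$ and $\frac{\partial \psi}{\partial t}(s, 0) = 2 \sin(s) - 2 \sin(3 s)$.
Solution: Substitute $\psi = e^{-t}u$, i.e. $u = e^{t}\psi$.
By the product rule, $\psi_t = e^{-t}(u_t - u)$, $\psi_{tt} = e^{-t}(u_{tt} - 2u_t + u)$, $\psi_{ss} = e^{-t}u_{ss}$.
Substituting into the PDE and dividing by $e^{-t}$: $u_{tt} - 2u_t + u = u_{ss} - 2(u_t - u) - u$.
The lower-order terms cancel, leaving the standard wave equation $u_{tt} = u_{ss}$.
Initial data for $u$: $u(s,0) = \psi(s,0) = 2 \sin(3 s)$; $u_t(s,0) = \psi_t(s,0) + \psi(s,0) = 2 \sin(s)$. The boundary conditions carry over: $u(0,t) = u(\pi,t) = 0$.
Solve for $u$:
  Using separation of variables $u = X(s)T(t)$:
  Eigenfunctions: $\sin(ns)$, $n = 1, 2, 3, \ldots$
  General solution: $u(s, t) = \sum [A_n \cos(n t) + B_n \sin(n t)] \sin(ns)$
  From $u(s,0) = 2 \sin(3 s)$: $A_3=2$. From $u_t(s,0) = 2 \sin(s)$, using $u_t(s,0) = \sum \omega_n B_n \sin(ns)$ with $\omega_n = n$: $B_1 = 2/1 = 2$.
Hence $u(s,t) = 2 \sin(s) \sin(t) + 2 \sin(3 s) \cos(3 t)$.
Transform back: $\psi(s,t) = e^{-t}u(s,t)$.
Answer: $\psi(s, t) = 2 e^{-t} \sin(s) \sin(t) + 2 e^{-t} \sin(3 s) \cos(3 t)$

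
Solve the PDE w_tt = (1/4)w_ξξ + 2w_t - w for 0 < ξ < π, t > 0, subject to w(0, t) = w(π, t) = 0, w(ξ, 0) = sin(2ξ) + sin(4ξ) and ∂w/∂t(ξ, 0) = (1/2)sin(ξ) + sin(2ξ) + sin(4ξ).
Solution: Substitute w = exp(t)u, i.e. u = exp(-t)w.
By the product rule, w_t = exp(t)(u_t + u), w_tt = exp(t)(u_tt + 2u_t + u), w_ξξ = exp(t)u_ξξ.
Substituting into the PDE and dividing by exp(t): u_tt + 2u_t + u = (1/4)u_ξξ + 2(u_t + u) - u.
The lower-order terms cancel, leaving the standard wave equation u_tt = (1/4)u_ξξ.
Initial data for u: u(ξ,0) = w(ξ,0) = sin(2ξ) + sin(4ξ); u_t(ξ,0) = w_t(ξ,0) - w(ξ,0) = (1/2)sin(ξ). The boundary conditions carry over: u(0,t) = u(π,t) = 0.
Solve for u:
  Using separation of variables u = X(ξ)T(t):
  Eigenfunctions: sin(nξ), n = 1, 2, 3, ...
  General solution: u(ξ, t) = Σ [A_n cos(n t/2) + B_n sin(n t/2)] sin(nξ)
  From u(ξ,0) = sin(2ξ) + sin(4ξ): A_2=1, A_4=1. From u_t(ξ,0) = (1/2)sin(ξ), using u_t(ξ,0) = Σ ω_n B_n sin(nξ) with ω_n = n/2: B_1 = (1/2)/(1/2) = 1.
Hence u(ξ,t) = sin(t/2)sin(ξ) + sin(2ξ)cos(t) + sin(4ξ)cos(2t).
Transform back: w(ξ,t) = exp(t)u(ξ,t).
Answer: w(ξ, t) = exp(t)sin(t/2)sin(ξ) + exp(t)sin(2ξ)cos(t) + exp(t)sin(4ξ)cos(2t)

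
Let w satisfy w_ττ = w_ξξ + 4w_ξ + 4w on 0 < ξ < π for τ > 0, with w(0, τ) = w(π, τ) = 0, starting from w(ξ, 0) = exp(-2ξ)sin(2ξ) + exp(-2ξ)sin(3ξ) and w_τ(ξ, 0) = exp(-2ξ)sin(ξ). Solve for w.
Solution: Substitute w = exp(-2ξ)u, i.e. u = exp(2ξ)w.
By the product rule, w_ξ = exp(-2ξ)(u_ξ - 2u), w_ξξ = exp(-2ξ)(u_ξξ - 4u_ξ + 4u), w_ττ = exp(-2ξ)u_ττ.
Substituting into the PDE and dividing by exp(-2ξ): u_ττ = (u_ξξ - 4u_ξ + 4u) + 4(u_ξ - 2u) + 4u.
The lower-order terms cancel, leaving the standard wave equation u_ττ = u_ξξ.
Initial data for u: u(ξ,0) = exp(2ξ)w(ξ,0) = sin(2ξ) + sin(3ξ); u_τ(ξ,0) = exp(2ξ)w_τ(ξ,0) = sin(ξ). The boundary conditions carry over: u(0,τ) = u(π,τ) = 0.
Solve for u:
  Using separation of variables u = X(ξ)T(τ):
  Eigenfunctions: sin(nξ), n = 1, 2, 3, ...
  General solution: u(ξ, τ) = Σ [A_n cos(n τ) + B_n sin(n τ)] sin(nξ)
  From u(ξ,0) = sin(2ξ) + sin(3ξ): A_2=1, A_3=1. From u_τ(ξ,0) = sin(ξ), using u_τ(ξ,0) = Σ ω_n B_n sin(nξ) with ω_n = n: B_1 = 1/1 = 1.
Hence u(ξ,τ) = sin(ξ)sin(τ) + sin(2ξ)cos(2τ) + sin(3ξ)cos(3τ).
Transform back: w(ξ,τ) = exp(-2ξ)u(ξ,τ).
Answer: w(ξ, τ) = exp(-2ξ)sin(ξ)sin(τ) + exp(-2ξ)sin(2ξ)cos(2τ) + exp(-2ξ)sin(3ξ)cos(3τ)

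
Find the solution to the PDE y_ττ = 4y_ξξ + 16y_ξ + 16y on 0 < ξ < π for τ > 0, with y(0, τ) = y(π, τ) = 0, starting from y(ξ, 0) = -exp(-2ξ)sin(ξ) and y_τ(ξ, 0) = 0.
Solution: Substitute y = exp(-2ξ)u.
Then y_ξ = exp(-2ξ)(u_ξ - 2u), y_ξξ = exp(-2ξ)(u_ξξ - 4u_ξ + 4u), y_ττ = exp(-2ξ)u_ττ; substituting and dividing by exp(-2ξ), the lower-order terms cancel: u_ττ = 4u_ξξ (standard wave equation).
Data for u: u(ξ,0) = exp(2ξ)y(ξ,0) = -sin(ξ); u_τ(ξ,0) = exp(2ξ)y_τ(ξ,0) = 0. The boundary conditions carry over: u(0,τ) = u(π,τ) = 0.
Separating variables: u = Σ [A_n cos(ω_n τ) + B_n sin(ω_n τ)] sin(nξ), ω_n = 2n. From ICs: A_1=-1.
So u(ξ,τ) = -sin(ξ)cos(2τ), and y(ξ,τ) = exp(-2ξ)u(ξ,τ).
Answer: y(ξ, τ) = -exp(-2ξ)sin(ξ)cos(2τ)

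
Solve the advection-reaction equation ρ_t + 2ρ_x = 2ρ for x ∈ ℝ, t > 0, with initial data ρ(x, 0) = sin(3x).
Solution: Substitute ρ = exp(2t)u, i.e. u = exp(-2t)ρ.
By the product rule, ρ_t = exp(2t)(u_t + 2u), ρ_x = exp(2t)u_x.
Substituting into the PDE and dividing by exp(2t): u_t + 2u + 2u_x = 2u.
The lower-order terms cancel, leaving the standard advection equation u_t + 2u_x = 0.
Initial data for u: u(x,0) = ρ(x,0) = sin(3x).
Solve for u:
  By method of characteristics (waves move right with speed 2):
  Along characteristics x - 2t = const, u is constant, so u(x,t) = f(x - 2t) with f = u(·, 0).
Hence u(x,t) = -sin(6t - 3x).
Transform back: ρ(x,t) = exp(2t)u(x,t).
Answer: ρ(x, t) = -exp(2t)sin(6t - 3x)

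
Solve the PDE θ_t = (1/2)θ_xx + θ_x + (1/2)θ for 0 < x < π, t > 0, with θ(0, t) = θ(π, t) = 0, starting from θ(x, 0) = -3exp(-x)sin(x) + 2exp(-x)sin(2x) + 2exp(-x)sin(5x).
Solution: Substitute θ = exp(-x)u.
Then θ_x = exp(-x)(u_x - u), θ_xx = exp(-x)(u_xx - 2u_x + u), θ_t = exp(-x)u_t; substituting and dividing by exp(-x), the lower-order terms cancel: u_t = (1/2)u_xx (standard heat equation).
Data for u: u(x,0) = exp(x)θ(x,0) = -3sin(x) + 2sin(2x) + 2sin(5x). The boundary conditions carry over: u(0,t) = u(π,t) = 0.
Separating variables: u = Σ c_n exp(-n²t/2) sin(nx). From u(x,0) = -3sin(x) + 2sin(2x) + 2sin(5x): c_1=-3, c_2=2, c_5=2.
So u(x,t) = 2exp(-2t)sin(2x) - 3exp(-t/2)sin(x) + 2exp(-25t/2)sin(5x), and θ(x,t) = exp(-x)u(x,t).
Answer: θ(x, t) = 2exp(-2t)exp(-x)sin(2x) - 3exp(-t/2)exp(-x)sin(x) + 2exp(-25t/2)exp(-x)sin(5x)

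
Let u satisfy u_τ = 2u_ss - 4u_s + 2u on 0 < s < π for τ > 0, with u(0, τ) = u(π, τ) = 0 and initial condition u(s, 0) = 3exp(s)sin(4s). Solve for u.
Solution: Substitute u = exp(s)w, i.e. w = exp(-s)u.
By the product rule, u_s = exp(s)(w_s + w), u_ss = exp(s)(w_ss + 2w_s + w), u_τ = exp(s)w_τ.
Substituting into the PDE and dividing by exp(s): w_τ = 2(w_ss + 2w_s + w) - 4(w_s + w) + 2w.
The lower-order terms cancel, leaving the standard heat equation w_τ = 2w_ss.
Initial data for w: w(s,0) = exp(-s)u(s,0) = 3sin(4s). The boundary conditions carry over: w(0,τ) = w(π,τ) = 0.
Solve for w:
  Using separation of variables w = X(s)T(τ):
  Eigenfunctions: sin(ns), n = 1, 2, 3, ...
  General solution: w(s, τ) = Σ c_n sin(ns) exp(-2n² τ)
  Matching w(s,0) = 3sin(4s) term by term: c_4=3.
Hence w(s,τ) = 3exp(-32τ)sin(4s).
Transform back: u(s,τ) = exp(s)w(s,τ).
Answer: u(s, τ) = 3exp(s)exp(-32τ)sin(4s)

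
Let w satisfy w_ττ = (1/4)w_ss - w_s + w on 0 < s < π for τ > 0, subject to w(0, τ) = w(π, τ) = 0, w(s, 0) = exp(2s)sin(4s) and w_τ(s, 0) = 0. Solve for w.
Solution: Substitute w = exp(2s)u.
Then w_s = exp(2s)(u_s + 2u), w_ss = exp(2s)(u_ss + 4u_s + 4u), w_ττ = exp(2s)u_ττ; substituting and dividing by exp(2s), the lower-order terms cancel: u_ττ = (1/4)u_ss (standard wave equation).
Data for u: u(s,0) = exp(-2s)w(s,0) = sin(4s); u_τ(s,0) = exp(-2s)w_τ(s,0) = 0. The boundary conditions carry over: u(0,τ) = u(π,τ) = 0.
Separating variables: u = Σ [A_n cos(ω_n τ) + B_n sin(ω_n τ)] sin(ns), ω_n = n/2. From ICs: A_4=1.
So u(s,τ) = sin(4s)cos(2τ), and w(s,τ) = exp(2s)u(s,τ).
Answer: w(s, τ) = exp(2s)sin(4s)cos(2τ)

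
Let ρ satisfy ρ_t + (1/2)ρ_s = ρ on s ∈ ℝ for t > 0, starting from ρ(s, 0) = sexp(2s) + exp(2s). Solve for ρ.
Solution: Substitute ρ = exp(2s)u, i.e. u = exp(-2s)ρ.
By the product rule, ρ_s = exp(2s)(u_s + 2u), ρ_t = exp(2s)u_t.
Substituting into the PDE and dividing by exp(2s): u_t + (1/2)(u_s + 2u) = u.
The lower-order terms cancel, leaving the standard advection equation u_t + (1/2)u_s = 0.
Initial data for u: u(s,0) = exp(-2s)ρ(s,0) = s + 1.
Solve for u:
  By method of characteristics (waves move right with speed 1/2):
  Along characteristics s - (1/2)t = const, u is constant, so u(s,t) = f(s - (1/2)t) with f = u(·, 0).
Hence u(s,t) = s - (1/2)t + 1.
Transform back: ρ(s,t) = exp(2s)u(s,t).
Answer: ρ(s, t) = sexp(2s) - (1/2)texp(2s) + exp(2s)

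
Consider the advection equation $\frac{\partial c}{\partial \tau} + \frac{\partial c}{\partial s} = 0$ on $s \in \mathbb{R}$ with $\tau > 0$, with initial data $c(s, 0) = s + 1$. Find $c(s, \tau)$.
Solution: By method of characteristics (waves move right with speed 1):
Along characteristics $s - \tau =$ const, $c$ is constant, so $c(s,\tau) = f(s - \tau)$ with $f = c( \cdot , 0)$.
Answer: $c(s, \tau) = - \tau + s + 1$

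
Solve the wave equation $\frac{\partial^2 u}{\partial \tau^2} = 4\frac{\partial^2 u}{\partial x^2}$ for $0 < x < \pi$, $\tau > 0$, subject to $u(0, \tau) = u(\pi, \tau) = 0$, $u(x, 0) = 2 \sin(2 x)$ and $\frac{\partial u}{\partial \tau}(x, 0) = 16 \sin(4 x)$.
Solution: Using separation of variables $u = X(x)T(\tau)$:
Eigenfunctions: $\sin(nx)$, $n = 1, 2, 3, \ldots$
General solution: $u(x, \tau) = \sum [A_n \cos(2n \tau) + B_n \sin(2n \tau)] \sin(nx)$
From $u(x,0) = 2 \sin(2 x)$: $A_2=2$. From $u_{\tau}(x,0) = 16 \sin(4 x)$, using $u_{\tau}(x,0) = \sum \omega_n B_n \sin(nx)$ with $\omega_n = 2n$: $B_4 = 16/8 = 2$.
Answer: $u(x, \tau) = 2 \sin(8 \tau) \sin(4 x) + 2 \sin(2 x) \cos(4 \tau)$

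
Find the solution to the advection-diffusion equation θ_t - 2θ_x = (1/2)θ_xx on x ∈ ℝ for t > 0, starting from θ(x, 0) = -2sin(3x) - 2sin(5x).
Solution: Change to a moving frame: let η = x + 2t, σ = t and write θ(x,t) = u(η,σ).
By the chain rule θ_t = u_σ + 2u_η, θ_x = u_η, θ_xx = u_ηη.
Then θ_t - 2θ_x = u_σ: the advection term cancels and the PDE becomes the heat equation u_σ = (1/2)u_ηη on η ∈ ℝ.
Initial data: u(η,0) = θ(η,0) = -2sin(3η) - 2sin(5η).
On η ∈ ℝ each mode satisfies (sin(nη))″ = -n² sin(nη), so exp(-n²σ/2) sin(nη) solves the heat equation; by superposition u(η,σ) = Σ c_n exp(-n²σ/2) sin(nη).
Reading off the coefficients: c_3=-2, c_5=-2, so u(η,σ) = -2exp(-9σ/2)sin(3η) - 2exp(-25σ/2)sin(5η).
Substituting back η = x + 2t, σ = t: θ(x,t) = u(x + 2t, t).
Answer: θ(x, t) = -2exp(-9t/2)sin(6t + 3x) - 2exp(-25t/2)sin(10t + 5x)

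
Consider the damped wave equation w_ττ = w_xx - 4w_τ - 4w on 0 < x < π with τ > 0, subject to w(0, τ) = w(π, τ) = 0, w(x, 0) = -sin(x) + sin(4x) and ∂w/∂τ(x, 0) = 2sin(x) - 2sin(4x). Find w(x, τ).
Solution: Substitute w = exp(-2τ)u.
Then w_τ = exp(-2τ)(u_τ - 2u), w_ττ = exp(-2τ)(u_ττ - 4u_τ + 4u), w_xx = exp(-2τ)u_xx; substituting and dividing by exp(-2τ), the lower-order terms cancel: u_ττ = u_xx (standard wave equation).
Data for u: u(x,0) = w(x,0) = -sin(x) + sin(4x); u_τ(x,0) = w_τ(x,0) + 2w(x,0) = 0. The boundary conditions carry over: u(0,τ) = u(π,τ) = 0.
Separating variables: u = Σ [A_n cos(ω_n τ) + B_n sin(ω_n τ)] sin(nx), ω_n = n. From ICs: A_1=-1, A_4=1.
So u(x,τ) = -sin(x)cos(τ) + sin(4x)cos(4τ), and w(x,τ) = exp(-2τ)u(x,τ).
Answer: w(x, τ) = -exp(-2τ)sin(x)cos(τ) + exp(-2τ)sin(4x)cos(4τ)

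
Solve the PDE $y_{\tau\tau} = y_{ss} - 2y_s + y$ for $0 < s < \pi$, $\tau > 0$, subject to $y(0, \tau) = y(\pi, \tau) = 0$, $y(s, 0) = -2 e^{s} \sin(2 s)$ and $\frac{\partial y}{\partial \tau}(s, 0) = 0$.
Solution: Substitute $y = e^{s}u$.
Then $y_s = e^{s}(u_s + u)$, $y_{ss} = e^{s}(u_{ss} + 2u_s + u)$, $y_{\tau\tau} = e^{s}u_{\tau\tau}$; substituting and dividing by $e^{s}$, the lower-order terms cancel: $u_{\tau\tau} = u_{ss}$ (standard wave equation).
Data for $u$: $u(s,0) = e^{-s}y(s,0) = -2 \sin(2 s)$; $u_{\tau}(s,0) = e^{-s}y_{\tau}(s,0) = 0$. The boundary conditions carry over: $u(0,\tau) = u(\pi,\tau) = 0$.
Separating variables: $u = \sum [A_n \cos(\omega_n \tau) + B_n \sin(\omega_n \tau)] \sin(ns)$, $\omega_n = n$. From ICs: $A_2=-2$.
So $u(s,\tau) = -2 \sin(2 s) \cos(2 \tau)$, and $y(s,\tau) = e^{s}u(s,\tau)$.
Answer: $y(s, \tau) = -2 e^{s} \sin(2 s) \cos(2 \tau)$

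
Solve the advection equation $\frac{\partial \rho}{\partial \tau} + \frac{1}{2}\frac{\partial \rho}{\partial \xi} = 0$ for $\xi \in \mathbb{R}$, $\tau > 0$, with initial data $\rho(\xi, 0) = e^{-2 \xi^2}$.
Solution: By characteristics ($d\xi/d\tau = 1/2$), $\rho(\xi,\tau) = f(\xi - \frac{1}{2}\tau)$ with $f = \rho( \cdot , 0)$.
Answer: $\rho(\xi, \tau) = e^{-2 (-\tau/2 + \xi)^2}$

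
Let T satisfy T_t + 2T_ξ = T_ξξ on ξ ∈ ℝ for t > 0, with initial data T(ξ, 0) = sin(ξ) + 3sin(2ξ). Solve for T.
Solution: Moving frame: η = ξ - 2t, σ = t, T = u(η,σ), so T_t = u_σ - 2u_η and T_ξξ = u_ηη.
Hence T_t + 2T_ξ = u_σ and the PDE becomes the heat equation u_σ = u_ηη on η ∈ ℝ.
Initial data: u(η,0) = T(η,0) = sin(η) + 3sin(2η). Each mode sin(nη) decays as exp(-n²σ) on ℝ, so u(η,σ) = Σ c_n exp(-n²σ) sin(nη) with c_1=1, c_2=3: u(η,σ) = exp(-σ)sin(η) + 3exp(-4σ)sin(2η).
Substituting back: T(ξ,t) = u(ξ - 2t, t).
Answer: T(ξ, t) = -exp(-t)sin(2t - ξ) - 3exp(-4t)sin(4t - 2ξ)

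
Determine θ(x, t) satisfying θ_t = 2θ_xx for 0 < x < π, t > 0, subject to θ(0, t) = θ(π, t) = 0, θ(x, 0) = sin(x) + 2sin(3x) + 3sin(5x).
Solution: Separating variables: θ = Σ c_n exp(-2n²t) sin(nx). From θ(x,0) = sin(x) + 2sin(3x) + 3sin(5x): c_1=1, c_3=2, c_5=3.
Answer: θ(x, t) = exp(-2t)sin(x) + 2exp(-18t)sin(3x) + 3exp(-50t)sin(5x)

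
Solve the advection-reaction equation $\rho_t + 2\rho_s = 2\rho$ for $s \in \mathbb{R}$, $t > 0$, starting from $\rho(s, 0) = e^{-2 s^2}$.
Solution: Substitute $\rho = e^{2t}u$.
Then $\rho_t = e^{2t}(u_t + 2u)$, $\rho_s = e^{2t}u_s$; substituting and dividing by $e^{2t}$, the lower-order terms cancel: $u_t + 2u_s = 0$ (standard advection equation).
Data for $u$: $u(s,0) = \rho(s,0) = e^{-2 s^2}$.
By characteristics ($ds/dt = 2$), $u(s,t) = f(s - 2t)$ with $f = u( \cdot , 0)$.
So $u(s,t) = e^{-2 (s - 2 t)^2}$, and $\rho(s,t) = e^{2t}u(s,t)$.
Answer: $\rho(s, t) = e^{2 t} e^{-2 (s - 2 t)^2}$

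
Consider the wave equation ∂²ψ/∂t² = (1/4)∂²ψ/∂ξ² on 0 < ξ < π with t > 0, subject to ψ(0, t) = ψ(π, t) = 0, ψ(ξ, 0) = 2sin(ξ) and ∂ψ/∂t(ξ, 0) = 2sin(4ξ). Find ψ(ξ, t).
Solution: Separating variables: ψ = Σ [A_n cos(ω_n t) + B_n sin(ω_n t)] sin(nξ), ω_n = n/2. From ICs (B_n = velocity coefficient / ω_n): A_1=2, B_4=1.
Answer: ψ(ξ, t) = sin(2t)sin(4ξ) + 2sin(ξ)cos(t/2)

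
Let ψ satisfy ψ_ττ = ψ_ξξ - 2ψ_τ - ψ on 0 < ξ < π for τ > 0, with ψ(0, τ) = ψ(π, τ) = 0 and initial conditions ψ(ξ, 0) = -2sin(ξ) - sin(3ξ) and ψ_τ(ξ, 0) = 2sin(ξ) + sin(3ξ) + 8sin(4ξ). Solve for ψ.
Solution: Substitute ψ = exp(-τ)u.
Then ψ_τ = exp(-τ)(u_τ - u), ψ_ττ = exp(-τ)(u_ττ - 2u_τ + u), ψ_ξξ = exp(-τ)u_ξξ; substituting and dividing by exp(-τ), the lower-order terms cancel: u_ττ = u_ξξ (standard wave equation).
Data for u: u(ξ,0) = ψ(ξ,0) = -2sin(ξ) - sin(3ξ); u_τ(ξ,0) = ψ_τ(ξ,0) + ψ(ξ,0) = 8sin(4ξ). The boundary conditions carry over: u(0,τ) = u(π,τ) = 0.
Separating variables: u = Σ [A_n cos(ω_n τ) + B_n sin(ω_n τ)] sin(nξ), ω_n = n. From ICs (B_n = velocity coefficient / ω_n): A_1=-2, A_3=-1, B_4=2.
So u(ξ,τ) = -2sin(ξ)cos(τ) - sin(3ξ)cos(3τ) + 2sin(4ξ)sin(4τ), and ψ(ξ,τ) = exp(-τ)u(ξ,τ).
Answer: ψ(ξ, τ) = -2exp(-τ)sin(ξ)cos(τ) - exp(-τ)sin(3ξ)cos(3τ) + 2exp(-τ)sin(4ξ)sin(4τ)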